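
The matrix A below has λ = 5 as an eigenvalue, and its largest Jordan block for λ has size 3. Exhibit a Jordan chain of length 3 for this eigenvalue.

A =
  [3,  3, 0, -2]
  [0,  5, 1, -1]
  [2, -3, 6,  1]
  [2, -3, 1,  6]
A Jordan chain for λ = 5 of length 3:
v_1 = (1, 0, -1, -1)ᵀ
v_2 = (0, 1, 1, 1)ᵀ
v_3 = (0, 0, 1, 0)ᵀ

Let N = A − (5)·I. We want v_3 with N^3 v_3 = 0 but N^2 v_3 ≠ 0; then v_{j-1} := N · v_j for j = 3, …, 2.

Pick v_3 = (0, 0, 1, 0)ᵀ.
Then v_2 = N · v_3 = (0, 1, 1, 1)ᵀ.
Then v_1 = N · v_2 = (1, 0, -1, -1)ᵀ.

Sanity check: (A − (5)·I) v_1 = (0, 0, 0, 0)ᵀ = 0. ✓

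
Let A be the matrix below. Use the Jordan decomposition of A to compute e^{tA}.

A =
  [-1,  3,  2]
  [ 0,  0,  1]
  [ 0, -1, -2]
e^{tA} =
  [exp(-t), t^2*exp(-t)/2 + 3*t*exp(-t), t^2*exp(-t)/2 + 2*t*exp(-t)]
  [0, t*exp(-t) + exp(-t), t*exp(-t)]
  [0, -t*exp(-t), -t*exp(-t) + exp(-t)]

Strategy: write A = P · J · P⁻¹ where J is a Jordan canonical form, so e^{tA} = P · e^{tJ} · P⁻¹, and e^{tJ} can be computed block-by-block.

A has Jordan form
J =
  [-1,  1,  0]
  [ 0, -1,  1]
  [ 0,  0, -1]
(up to reordering of blocks).

Per-block formulas:
  For a 3×3 Jordan block J_3(-1): exp(t · J_3(-1)) = e^(-1t)·(I + t·N + (t^2/2)·N^2), where N is the 3×3 nilpotent shift.

After assembling e^{tJ} and conjugating by P, we get:

e^{tA} =
  [exp(-t), t^2*exp(-t)/2 + 3*t*exp(-t), t^2*exp(-t)/2 + 2*t*exp(-t)]
  [0, t*exp(-t) + exp(-t), t*exp(-t)]
  [0, -t*exp(-t), -t*exp(-t) + exp(-t)]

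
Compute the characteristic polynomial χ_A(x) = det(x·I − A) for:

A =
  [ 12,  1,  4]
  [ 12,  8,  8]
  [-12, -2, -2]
x^3 - 18*x^2 + 108*x - 216

Expanding det(x·I − A) (e.g. by cofactor expansion or by noting that A is similar to its Jordan form J, which has the same characteristic polynomial as A) gives
  χ_A(x) = x^3 - 18*x^2 + 108*x - 216
which factors as (x - 6)^3. The eigenvalues (with algebraic multiplicities) are λ = 6 with multiplicity 3.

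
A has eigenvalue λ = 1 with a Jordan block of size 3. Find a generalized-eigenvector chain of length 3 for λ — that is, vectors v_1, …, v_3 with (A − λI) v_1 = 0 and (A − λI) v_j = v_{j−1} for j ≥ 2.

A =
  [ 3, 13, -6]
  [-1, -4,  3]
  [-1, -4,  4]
A Jordan chain for λ = 1 of length 3:
v_1 = (-3, 0, -1)ᵀ
v_2 = (2, -1, -1)ᵀ
v_3 = (1, 0, 0)ᵀ

Let N = A − (1)·I. We want v_3 with N^3 v_3 = 0 but N^2 v_3 ≠ 0; then v_{j-1} := N · v_j for j = 3, …, 2.

Pick v_3 = (1, 0, 0)ᵀ.
Then v_2 = N · v_3 = (2, -1, -1)ᵀ.
Then v_1 = N · v_2 = (-3, 0, -1)ᵀ.

Sanity check: (A − (1)·I) v_1 = (0, 0, 0)ᵀ = 0. ✓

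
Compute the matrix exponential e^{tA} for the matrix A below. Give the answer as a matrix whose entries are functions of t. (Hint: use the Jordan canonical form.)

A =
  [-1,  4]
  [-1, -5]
e^{tA} =
  [2*t*exp(-3*t) + exp(-3*t), 4*t*exp(-3*t)]
  [-t*exp(-3*t), -2*t*exp(-3*t) + exp(-3*t)]

Strategy: write A = P · J · P⁻¹ where J is a Jordan canonical form, so e^{tA} = P · e^{tJ} · P⁻¹, and e^{tJ} can be computed block-by-block.

A has Jordan form
J =
  [-3,  1]
  [ 0, -3]
(up to reordering of blocks).

Per-block formulas:
  For a 2×2 Jordan block J_2(-3): exp(t · J_2(-3)) = e^(-3t)·(I + t·N), where N is the 2×2 nilpotent shift.

After assembling e^{tJ} and conjugating by P, we get:

e^{tA} =
  [2*t*exp(-3*t) + exp(-3*t), 4*t*exp(-3*t)]
  [-t*exp(-3*t), -2*t*exp(-3*t) + exp(-3*t)]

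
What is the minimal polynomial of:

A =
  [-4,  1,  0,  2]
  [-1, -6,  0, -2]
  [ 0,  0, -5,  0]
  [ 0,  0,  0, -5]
x^2 + 10*x + 25

The characteristic polynomial is χ_A(x) = (x + 5)^4, so the eigenvalues are known. The minimal polynomial is
  m_A(x) = Π_λ (x − λ)^{k_λ}
where k_λ is the size of the *largest* Jordan block for λ (equivalently, the smallest k with (A − λI)^k v = 0 for every generalised eigenvector v of λ).

  λ = -5: largest Jordan block has size 2, contributing (x + 5)^2

So m_A(x) = (x + 5)^2 = x^2 + 10*x + 25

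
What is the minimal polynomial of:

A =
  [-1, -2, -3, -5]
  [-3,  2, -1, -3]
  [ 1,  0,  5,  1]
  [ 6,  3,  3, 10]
x^3 - 12*x^2 + 48*x - 64

The characteristic polynomial is χ_A(x) = (x - 4)^4, so the eigenvalues are known. The minimal polynomial is
  m_A(x) = Π_λ (x − λ)^{k_λ}
where k_λ is the size of the *largest* Jordan block for λ (equivalently, the smallest k with (A − λI)^k v = 0 for every generalised eigenvector v of λ).

  λ = 4: largest Jordan block has size 3, contributing (x − 4)^3

So m_A(x) = (x - 4)^3 = x^3 - 12*x^2 + 48*x - 64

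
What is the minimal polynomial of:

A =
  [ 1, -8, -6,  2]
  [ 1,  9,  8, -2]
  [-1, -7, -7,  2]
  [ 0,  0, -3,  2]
x^4 - 5*x^3 + 9*x^2 - 7*x + 2

The characteristic polynomial is χ_A(x) = (x - 2)*(x - 1)^3, so the eigenvalues are known. The minimal polynomial is
  m_A(x) = Π_λ (x − λ)^{k_λ}
where k_λ is the size of the *largest* Jordan block for λ (equivalently, the smallest k with (A − λI)^k v = 0 for every generalised eigenvector v of λ).

  λ = 1: largest Jordan block has size 3, contributing (x − 1)^3
  λ = 2: largest Jordan block has size 1, contributing (x − 2)

So m_A(x) = (x - 2)*(x - 1)^3 = x^4 - 5*x^3 + 9*x^2 - 7*x + 2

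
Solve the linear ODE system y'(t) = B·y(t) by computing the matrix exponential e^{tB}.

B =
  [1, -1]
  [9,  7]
e^{tB} =
  [-3*t*exp(4*t) + exp(4*t), -t*exp(4*t)]
  [9*t*exp(4*t), 3*t*exp(4*t) + exp(4*t)]

Strategy: write B = P · J · P⁻¹ where J is a Jordan canonical form, so e^{tB} = P · e^{tJ} · P⁻¹, and e^{tJ} can be computed block-by-block.

B has Jordan form
J =
  [4, 1]
  [0, 4]
(up to reordering of blocks).

Per-block formulas:
  For a 2×2 Jordan block J_2(4): exp(t · J_2(4)) = e^(4t)·(I + t·N), where N is the 2×2 nilpotent shift.

After assembling e^{tJ} and conjugating by P, we get:

e^{tB} =
  [-3*t*exp(4*t) + exp(4*t), -t*exp(4*t)]
  [9*t*exp(4*t), 3*t*exp(4*t) + exp(4*t)]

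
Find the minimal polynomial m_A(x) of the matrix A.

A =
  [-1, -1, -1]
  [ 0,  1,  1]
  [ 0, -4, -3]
x^3 + 3*x^2 + 3*x + 1

The characteristic polynomial is χ_A(x) = (x + 1)^3, so the eigenvalues are known. The minimal polynomial is
  m_A(x) = Π_λ (x − λ)^{k_λ}
where k_λ is the size of the *largest* Jordan block for λ (equivalently, the smallest k with (A − λI)^k v = 0 for every generalised eigenvector v of λ).

  λ = -1: largest Jordan block has size 3, contributing (x + 1)^3

So m_A(x) = (x + 1)^3 = x^3 + 3*x^2 + 3*x + 1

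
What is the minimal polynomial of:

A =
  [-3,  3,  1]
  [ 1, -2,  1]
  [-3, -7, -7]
x^3 + 12*x^2 + 48*x + 64

The characteristic polynomial is χ_A(x) = (x + 4)^3, so the eigenvalues are known. The minimal polynomial is
  m_A(x) = Π_λ (x − λ)^{k_λ}
where k_λ is the size of the *largest* Jordan block for λ (equivalently, the smallest k with (A − λI)^k v = 0 for every generalised eigenvector v of λ).

  λ = -4: largest Jordan block has size 3, contributing (x + 4)^3

So m_A(x) = (x + 4)^3 = x^3 + 12*x^2 + 48*x + 64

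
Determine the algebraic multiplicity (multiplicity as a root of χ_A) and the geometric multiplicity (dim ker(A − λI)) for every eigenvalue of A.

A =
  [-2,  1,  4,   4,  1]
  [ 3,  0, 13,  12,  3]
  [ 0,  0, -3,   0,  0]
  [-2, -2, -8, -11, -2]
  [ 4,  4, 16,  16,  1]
λ = -3: alg = 5, geom = 3

Step 1 — factor the characteristic polynomial to read off the algebraic multiplicities:
  χ_A(x) = (x + 3)^5

Step 2 — compute geometric multiplicities via the rank-nullity identity g(λ) = n − rank(A − λI):
  rank(A − (-3)·I) = 2, so dim ker(A − (-3)·I) = n − 2 = 3

Summary:
  λ = -3: algebraic multiplicity = 5, geometric multiplicity = 3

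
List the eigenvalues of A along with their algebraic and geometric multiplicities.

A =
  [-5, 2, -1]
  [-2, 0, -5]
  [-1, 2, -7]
λ = -4: alg = 3, geom = 1

Step 1 — factor the characteristic polynomial to read off the algebraic multiplicities:
  χ_A(x) = (x + 4)^3

Step 2 — compute geometric multiplicities via the rank-nullity identity g(λ) = n − rank(A − λI):
  rank(A − (-4)·I) = 2, so dim ker(A − (-4)·I) = n − 2 = 1

Summary:
  λ = -4: algebraic multiplicity = 3, geometric multiplicity = 1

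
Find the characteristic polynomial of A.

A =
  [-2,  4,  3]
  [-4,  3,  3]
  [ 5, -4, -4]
x^3 + 3*x^2 + 3*x + 1

Expanding det(x·I − A) (e.g. by cofactor expansion or by noting that A is similar to its Jordan form J, which has the same characteristic polynomial as A) gives
  χ_A(x) = x^3 + 3*x^2 + 3*x + 1
which factors as (x + 1)^3. The eigenvalues (with algebraic multiplicities) are λ = -1 with multiplicity 3.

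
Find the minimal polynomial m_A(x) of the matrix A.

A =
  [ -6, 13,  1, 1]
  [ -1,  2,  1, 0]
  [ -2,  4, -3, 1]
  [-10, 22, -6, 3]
x^2 + 2*x + 1

The characteristic polynomial is χ_A(x) = (x + 1)^4, so the eigenvalues are known. The minimal polynomial is
  m_A(x) = Π_λ (x − λ)^{k_λ}
where k_λ is the size of the *largest* Jordan block for λ (equivalently, the smallest k with (A − λI)^k v = 0 for every generalised eigenvector v of λ).

  λ = -1: largest Jordan block has size 2, contributing (x + 1)^2

So m_A(x) = (x + 1)^2 = x^2 + 2*x + 1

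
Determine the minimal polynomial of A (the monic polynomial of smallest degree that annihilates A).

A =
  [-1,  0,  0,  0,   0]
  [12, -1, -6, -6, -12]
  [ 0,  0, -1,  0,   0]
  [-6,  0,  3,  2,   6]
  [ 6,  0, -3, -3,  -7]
x^2 + 5*x + 4

The characteristic polynomial is χ_A(x) = (x + 1)^4*(x + 4), so the eigenvalues are known. The minimal polynomial is
  m_A(x) = Π_λ (x − λ)^{k_λ}
where k_λ is the size of the *largest* Jordan block for λ (equivalently, the smallest k with (A − λI)^k v = 0 for every generalised eigenvector v of λ).

  λ = -4: largest Jordan block has size 1, contributing (x + 4)
  λ = -1: largest Jordan block has size 1, contributing (x + 1)

So m_A(x) = (x + 1)*(x + 4) = x^2 + 5*x + 4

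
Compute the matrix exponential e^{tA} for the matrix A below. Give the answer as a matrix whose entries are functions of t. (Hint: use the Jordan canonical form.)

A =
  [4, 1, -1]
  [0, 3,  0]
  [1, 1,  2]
e^{tA} =
  [t*exp(3*t) + exp(3*t), t*exp(3*t), -t*exp(3*t)]
  [0, exp(3*t), 0]
  [t*exp(3*t), t*exp(3*t), -t*exp(3*t) + exp(3*t)]

Strategy: write A = P · J · P⁻¹ where J is a Jordan canonical form, so e^{tA} = P · e^{tJ} · P⁻¹, and e^{tJ} can be computed block-by-block.

A has Jordan form
J =
  [3, 1, 0]
  [0, 3, 0]
  [0, 0, 3]
(up to reordering of blocks).

Per-block formulas:
  For a 2×2 Jordan block J_2(3): exp(t · J_2(3)) = e^(3t)·(I + t·N), where N is the 2×2 nilpotent shift.
  For a 1×1 block at λ = 3: exp(t · [3]) = [e^(3t)].

After assembling e^{tJ} and conjugating by P, we get:

e^{tA} =
  [t*exp(3*t) + exp(3*t), t*exp(3*t), -t*exp(3*t)]
  [0, exp(3*t), 0]
  [t*exp(3*t), t*exp(3*t), -t*exp(3*t) + exp(3*t)]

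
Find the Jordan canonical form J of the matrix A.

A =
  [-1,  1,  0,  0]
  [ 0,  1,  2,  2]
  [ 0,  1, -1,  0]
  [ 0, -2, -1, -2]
J_2(-1) ⊕ J_1(-1) ⊕ J_1(0)

The characteristic polynomial is
  det(x·I − A) = x^4 + 3*x^3 + 3*x^2 + x = x*(x + 1)^3

Eigenvalues and multiplicities (the geometric multiplicity of λ is n − rank(A − λI), which equals the number of Jordan blocks for λ):
  λ = -1: algebraic multiplicity = 3, geometric multiplicity = 2
  λ = 0: algebraic multiplicity = 1, geometric multiplicity = 1

Determining the block sizes for each eigenvalue:
  λ = -1: 2 blocks summing to 3 forces exactly one block of size 2 and the rest size 1 → block sizes [2, 1]
  λ = 0: one block (gm = 1), so the single block has size am = 1 → block sizes [1]

Assembling the blocks gives a Jordan form
J =
  [-1,  1,  0, 0]
  [ 0, -1,  0, 0]
  [ 0,  0, -1, 0]
  [ 0,  0,  0, 0]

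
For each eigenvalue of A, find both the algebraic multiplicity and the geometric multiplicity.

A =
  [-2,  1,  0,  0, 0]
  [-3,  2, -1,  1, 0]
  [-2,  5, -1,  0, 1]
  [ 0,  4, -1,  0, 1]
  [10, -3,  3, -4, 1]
λ = 0: alg = 5, geom = 2

Step 1 — factor the characteristic polynomial to read off the algebraic multiplicities:
  χ_A(x) = x^5

Step 2 — compute geometric multiplicities via the rank-nullity identity g(λ) = n − rank(A − λI):
  rank(A − (0)·I) = 3, so dim ker(A − (0)·I) = n − 3 = 2

Summary:
  λ = 0: algebraic multiplicity = 5, geometric multiplicity = 2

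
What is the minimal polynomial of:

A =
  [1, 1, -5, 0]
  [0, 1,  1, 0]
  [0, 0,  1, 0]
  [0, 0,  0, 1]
x^3 - 3*x^2 + 3*x - 1

The characteristic polynomial is χ_A(x) = (x - 1)^4, so the eigenvalues are known. The minimal polynomial is
  m_A(x) = Π_λ (x − λ)^{k_λ}
where k_λ is the size of the *largest* Jordan block for λ (equivalently, the smallest k with (A − λI)^k v = 0 for every generalised eigenvector v of λ).

  λ = 1: largest Jordan block has size 3, contributing (x − 1)^3

So m_A(x) = (x - 1)^3 = x^3 - 3*x^2 + 3*x - 1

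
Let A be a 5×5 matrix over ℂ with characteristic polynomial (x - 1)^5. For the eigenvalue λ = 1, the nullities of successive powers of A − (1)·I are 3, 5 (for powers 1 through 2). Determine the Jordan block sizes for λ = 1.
Block sizes for λ = 1: [2, 2, 1]

From the dimensions of kernels of powers, the number of Jordan blocks of size at least j is d_j − d_{j−1} where d_j = dim ker(N^j) (with d_0 = 0). Computing the differences gives [3, 2].
The number of blocks of size exactly k is (#blocks of size ≥ k) − (#blocks of size ≥ k + 1), so the partition is: 1 block(s) of size 1, 2 block(s) of size 2.
In nonincreasing order the block sizes are [2, 2, 1].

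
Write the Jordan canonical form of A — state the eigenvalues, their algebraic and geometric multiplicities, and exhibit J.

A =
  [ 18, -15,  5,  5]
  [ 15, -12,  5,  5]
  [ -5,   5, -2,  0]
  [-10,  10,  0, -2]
J_1(-2) ⊕ J_1(-2) ⊕ J_1(3) ⊕ J_1(3)

The characteristic polynomial is
  det(x·I − A) = x^4 - 2*x^3 - 11*x^2 + 12*x + 36 = (x - 3)^2*(x + 2)^2

Eigenvalues and multiplicities (the geometric multiplicity of λ is n − rank(A − λI), which equals the number of Jordan blocks for λ):
  λ = -2: algebraic multiplicity = 2, geometric multiplicity = 2
  λ = 3: algebraic multiplicity = 2, geometric multiplicity = 2

Determining the block sizes for each eigenvalue:
  λ = -2: gm = am = 2, so every block has size 1 → block sizes [1, 1]
  λ = 3: gm = am = 2, so every block has size 1 → block sizes [1, 1]

Assembling the blocks gives a Jordan form
J =
  [-2,  0, 0, 0]
  [ 0, -2, 0, 0]
  [ 0,  0, 3, 0]
  [ 0,  0, 0, 3]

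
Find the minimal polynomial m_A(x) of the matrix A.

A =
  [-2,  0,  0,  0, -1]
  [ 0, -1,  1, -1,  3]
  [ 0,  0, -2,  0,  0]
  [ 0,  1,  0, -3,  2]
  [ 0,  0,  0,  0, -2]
x^3 + 6*x^2 + 12*x + 8

The characteristic polynomial is χ_A(x) = (x + 2)^5, so the eigenvalues are known. The minimal polynomial is
  m_A(x) = Π_λ (x − λ)^{k_λ}
where k_λ is the size of the *largest* Jordan block for λ (equivalently, the smallest k with (A − λI)^k v = 0 for every generalised eigenvector v of λ).

  λ = -2: largest Jordan block has size 3, contributing (x + 2)^3

So m_A(x) = (x + 2)^3 = x^3 + 6*x^2 + 12*x + 8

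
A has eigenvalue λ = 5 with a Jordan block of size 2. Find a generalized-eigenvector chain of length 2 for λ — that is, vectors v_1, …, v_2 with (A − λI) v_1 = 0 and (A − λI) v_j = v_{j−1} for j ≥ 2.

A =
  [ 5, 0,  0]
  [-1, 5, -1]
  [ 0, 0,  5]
A Jordan chain for λ = 5 of length 2:
v_1 = (0, -1, 0)ᵀ
v_2 = (1, 0, 0)ᵀ

Let N = A − (5)·I. We want v_2 with N^2 v_2 = 0 but N^1 v_2 ≠ 0; then v_{j-1} := N · v_j for j = 2, …, 2.

Pick v_2 = (1, 0, 0)ᵀ.
Then v_1 = N · v_2 = (0, -1, 0)ᵀ.

Sanity check: (A − (5)·I) v_1 = (0, 0, 0)ᵀ = 0. ✓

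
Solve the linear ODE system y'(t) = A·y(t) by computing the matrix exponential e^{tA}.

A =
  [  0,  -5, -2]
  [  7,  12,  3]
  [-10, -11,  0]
e^{tA} =
  [t^2*exp(4*t)/2 - 4*t*exp(4*t) + exp(4*t), t^2*exp(4*t) - 5*t*exp(4*t), t^2*exp(4*t)/2 - 2*t*exp(4*t)]
  [-t^2*exp(4*t) + 7*t*exp(4*t), -2*t^2*exp(4*t) + 8*t*exp(4*t) + exp(4*t), -t^2*exp(4*t) + 3*t*exp(4*t)]
  [3*t^2*exp(4*t)/2 - 10*t*exp(4*t), 3*t^2*exp(4*t) - 11*t*exp(4*t), 3*t^2*exp(4*t)/2 - 4*t*exp(4*t) + exp(4*t)]

Strategy: write A = P · J · P⁻¹ where J is a Jordan canonical form, so e^{tA} = P · e^{tJ} · P⁻¹, and e^{tJ} can be computed block-by-block.

A has Jordan form
J =
  [4, 1, 0]
  [0, 4, 1]
  [0, 0, 4]
(up to reordering of blocks).

Per-block formulas:
  For a 3×3 Jordan block J_3(4): exp(t · J_3(4)) = e^(4t)·(I + t·N + (t^2/2)·N^2), where N is the 3×3 nilpotent shift.

After assembling e^{tJ} and conjugating by P, we get:

e^{tA} =
  [t^2*exp(4*t)/2 - 4*t*exp(4*t) + exp(4*t), t^2*exp(4*t) - 5*t*exp(4*t), t^2*exp(4*t)/2 - 2*t*exp(4*t)]
  [-t^2*exp(4*t) + 7*t*exp(4*t), -2*t^2*exp(4*t) + 8*t*exp(4*t) + exp(4*t), -t^2*exp(4*t) + 3*t*exp(4*t)]
  [3*t^2*exp(4*t)/2 - 10*t*exp(4*t), 3*t^2*exp(4*t) - 11*t*exp(4*t), 3*t^2*exp(4*t)/2 - 4*t*exp(4*t) + exp(4*t)]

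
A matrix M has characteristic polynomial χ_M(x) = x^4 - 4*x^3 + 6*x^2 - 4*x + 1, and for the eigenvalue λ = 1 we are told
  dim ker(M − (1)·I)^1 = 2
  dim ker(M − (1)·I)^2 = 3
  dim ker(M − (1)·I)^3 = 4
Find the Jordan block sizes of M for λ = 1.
Block sizes for λ = 1: [3, 1]

From the dimensions of kernels of powers, the number of Jordan blocks of size at least j is d_j − d_{j−1} where d_j = dim ker(N^j) (with d_0 = 0). Computing the differences gives [2, 1, 1].
The number of blocks of size exactly k is (#blocks of size ≥ k) − (#blocks of size ≥ k + 1), so the partition is: 1 block(s) of size 1, 1 block(s) of size 3.
In nonincreasing order the block sizes are [3, 1].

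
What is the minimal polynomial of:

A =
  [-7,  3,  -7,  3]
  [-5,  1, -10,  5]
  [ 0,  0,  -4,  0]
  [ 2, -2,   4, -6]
x^3 + 12*x^2 + 48*x + 64

The characteristic polynomial is χ_A(x) = (x + 4)^4, so the eigenvalues are known. The minimal polynomial is
  m_A(x) = Π_λ (x − λ)^{k_λ}
where k_λ is the size of the *largest* Jordan block for λ (equivalently, the smallest k with (A − λI)^k v = 0 for every generalised eigenvector v of λ).

  λ = -4: largest Jordan block has size 3, contributing (x + 4)^3

So m_A(x) = (x + 4)^3 = x^3 + 12*x^2 + 48*x + 64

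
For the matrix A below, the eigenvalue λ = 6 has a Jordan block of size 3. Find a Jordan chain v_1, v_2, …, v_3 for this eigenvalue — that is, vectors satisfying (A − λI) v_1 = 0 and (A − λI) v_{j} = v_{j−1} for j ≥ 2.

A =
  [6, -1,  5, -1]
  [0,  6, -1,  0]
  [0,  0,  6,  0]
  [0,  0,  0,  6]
A Jordan chain for λ = 6 of length 3:
v_1 = (1, 0, 0, 0)ᵀ
v_2 = (5, -1, 0, 0)ᵀ
v_3 = (0, 0, 1, 0)ᵀ

Let N = A − (6)·I. We want v_3 with N^3 v_3 = 0 but N^2 v_3 ≠ 0; then v_{j-1} := N · v_j for j = 3, …, 2.

Pick v_3 = (0, 0, 1, 0)ᵀ.
Then v_2 = N · v_3 = (5, -1, 0, 0)ᵀ.
Then v_1 = N · v_2 = (1, 0, 0, 0)ᵀ.

Sanity check: (A − (6)·I) v_1 = (0, 0, 0, 0)ᵀ = 0. ✓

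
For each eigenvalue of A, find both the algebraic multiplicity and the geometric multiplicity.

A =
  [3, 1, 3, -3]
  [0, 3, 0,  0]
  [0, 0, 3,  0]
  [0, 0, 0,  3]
λ = 3: alg = 4, geom = 3

Step 1 — factor the characteristic polynomial to read off the algebraic multiplicities:
  χ_A(x) = (x - 3)^4

Step 2 — compute geometric multiplicities via the rank-nullity identity g(λ) = n − rank(A − λI):
  rank(A − (3)·I) = 1, so dim ker(A − (3)·I) = n − 1 = 3

Summary:
  λ = 3: algebraic multiplicity = 4, geometric multiplicity = 3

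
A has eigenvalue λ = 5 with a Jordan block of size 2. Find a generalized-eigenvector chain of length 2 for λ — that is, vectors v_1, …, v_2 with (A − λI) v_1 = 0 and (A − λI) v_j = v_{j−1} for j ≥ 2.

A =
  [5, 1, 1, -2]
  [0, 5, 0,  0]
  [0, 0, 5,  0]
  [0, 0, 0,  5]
A Jordan chain for λ = 5 of length 2:
v_1 = (1, 0, 0, 0)ᵀ
v_2 = (0, 1, 0, 0)ᵀ

Let N = A − (5)·I. We want v_2 with N^2 v_2 = 0 but N^1 v_2 ≠ 0; then v_{j-1} := N · v_j for j = 2, …, 2.

Pick v_2 = (0, 1, 0, 0)ᵀ.
Then v_1 = N · v_2 = (1, 0, 0, 0)ᵀ.

Sanity check: (A − (5)·I) v_1 = (0, 0, 0, 0)ᵀ = 0. ✓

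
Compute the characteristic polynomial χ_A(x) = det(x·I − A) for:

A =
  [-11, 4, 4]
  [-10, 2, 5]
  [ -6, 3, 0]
x^3 + 9*x^2 + 27*x + 27

Expanding det(x·I − A) (e.g. by cofactor expansion or by noting that A is similar to its Jordan form J, which has the same characteristic polynomial as A) gives
  χ_A(x) = x^3 + 9*x^2 + 27*x + 27
which factors as (x + 3)^3. The eigenvalues (with algebraic multiplicities) are λ = -3 with multiplicity 3.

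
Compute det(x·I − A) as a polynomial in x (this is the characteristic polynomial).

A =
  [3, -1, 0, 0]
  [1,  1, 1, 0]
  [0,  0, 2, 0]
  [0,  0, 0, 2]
x^4 - 8*x^3 + 24*x^2 - 32*x + 16

Expanding det(x·I − A) (e.g. by cofactor expansion or by noting that A is similar to its Jordan form J, which has the same characteristic polynomial as A) gives
  χ_A(x) = x^4 - 8*x^3 + 24*x^2 - 32*x + 16
which factors as (x - 2)^4. The eigenvalues (with algebraic multiplicities) are λ = 2 with multiplicity 4.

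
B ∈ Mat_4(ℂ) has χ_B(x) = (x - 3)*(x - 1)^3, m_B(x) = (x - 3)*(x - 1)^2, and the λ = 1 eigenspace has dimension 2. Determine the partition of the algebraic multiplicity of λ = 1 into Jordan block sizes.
Block sizes for λ = 1: [2, 1]

Step 1 — from the characteristic polynomial, algebraic multiplicity of λ = 1 is 3. From dim ker(B − (1)·I) = 2, there are exactly 2 Jordan blocks for λ = 1.
Step 2 — from the minimal polynomial, the factor (x − 1)^2 tells us the largest block for λ = 1 has size 2.
Step 3 — with total size 3, 2 blocks, and largest block 2, the block sizes (in nonincreasing order) are [2, 1].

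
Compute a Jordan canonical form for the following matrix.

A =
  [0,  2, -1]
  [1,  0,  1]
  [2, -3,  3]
J_3(1)

The characteristic polynomial is
  det(x·I − A) = x^3 - 3*x^2 + 3*x - 1 = (x - 1)^3

Eigenvalues and multiplicities (the geometric multiplicity of λ is n − rank(A − λI), which equals the number of Jordan blocks for λ):
  λ = 1: algebraic multiplicity = 3, geometric multiplicity = 1

Determining the block sizes for each eigenvalue:
  λ = 1: one block (gm = 1), so the single block has size am = 3 → block sizes [3]

Assembling the blocks gives a Jordan form
J =
  [1, 1, 0]
  [0, 1, 1]
  [0, 0, 1]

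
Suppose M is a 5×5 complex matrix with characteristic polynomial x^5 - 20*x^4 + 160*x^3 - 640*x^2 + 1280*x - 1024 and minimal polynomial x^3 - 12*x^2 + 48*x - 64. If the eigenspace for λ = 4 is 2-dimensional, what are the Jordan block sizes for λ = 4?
Block sizes for λ = 4: [3, 2]

Step 1 — from the characteristic polynomial, algebraic multiplicity of λ = 4 is 5. From dim ker(M − (4)·I) = 2, there are exactly 2 Jordan blocks for λ = 4.
Step 2 — from the minimal polynomial, the factor (x − 4)^3 tells us the largest block for λ = 4 has size 3.
Step 3 — with total size 5, 2 blocks, and largest block 3, the block sizes (in nonincreasing order) are [3, 2].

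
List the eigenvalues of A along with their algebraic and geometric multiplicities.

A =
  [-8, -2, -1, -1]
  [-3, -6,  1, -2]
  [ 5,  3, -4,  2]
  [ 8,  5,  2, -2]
λ = -5: alg = 4, geom = 2

Step 1 — factor the characteristic polynomial to read off the algebraic multiplicities:
  χ_A(x) = (x + 5)^4

Step 2 — compute geometric multiplicities via the rank-nullity identity g(λ) = n − rank(A − λI):
  rank(A − (-5)·I) = 2, so dim ker(A − (-5)·I) = n − 2 = 2

Summary:
  λ = -5: algebraic multiplicity = 4, geometric multiplicity = 2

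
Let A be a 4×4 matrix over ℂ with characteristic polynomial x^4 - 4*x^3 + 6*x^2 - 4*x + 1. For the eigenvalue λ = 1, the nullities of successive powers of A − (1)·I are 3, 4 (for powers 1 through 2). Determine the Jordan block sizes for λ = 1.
Block sizes for λ = 1: [2, 1, 1]

From the dimensions of kernels of powers, the number of Jordan blocks of size at least j is d_j − d_{j−1} where d_j = dim ker(N^j) (with d_0 = 0). Computing the differences gives [3, 1].
The number of blocks of size exactly k is (#blocks of size ≥ k) − (#blocks of size ≥ k + 1), so the partition is: 2 block(s) of size 1, 1 block(s) of size 2.
In nonincreasing order the block sizes are [2, 1, 1].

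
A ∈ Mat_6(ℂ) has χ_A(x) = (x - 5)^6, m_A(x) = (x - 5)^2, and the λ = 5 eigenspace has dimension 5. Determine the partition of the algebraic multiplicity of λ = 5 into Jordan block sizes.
Block sizes for λ = 5: [2, 1, 1, 1, 1]

Step 1 — from the characteristic polynomial, algebraic multiplicity of λ = 5 is 6. From dim ker(A − (5)·I) = 5, there are exactly 5 Jordan blocks for λ = 5.
Step 2 — from the minimal polynomial, the factor (x − 5)^2 tells us the largest block for λ = 5 has size 2.
Step 3 — with total size 6, 5 blocks, and largest block 2, the block sizes (in nonincreasing order) are [2, 1, 1, 1, 1].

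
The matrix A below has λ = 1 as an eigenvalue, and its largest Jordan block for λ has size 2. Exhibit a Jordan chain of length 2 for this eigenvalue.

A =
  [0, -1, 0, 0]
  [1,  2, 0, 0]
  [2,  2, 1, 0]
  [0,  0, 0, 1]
A Jordan chain for λ = 1 of length 2:
v_1 = (-1, 1, 2, 0)ᵀ
v_2 = (1, 0, 0, 0)ᵀ

Let N = A − (1)·I. We want v_2 with N^2 v_2 = 0 but N^1 v_2 ≠ 0; then v_{j-1} := N · v_j for j = 2, …, 2.

Pick v_2 = (1, 0, 0, 0)ᵀ.
Then v_1 = N · v_2 = (-1, 1, 2, 0)ᵀ.

Sanity check: (A − (1)·I) v_1 = (0, 0, 0, 0)ᵀ = 0. ✓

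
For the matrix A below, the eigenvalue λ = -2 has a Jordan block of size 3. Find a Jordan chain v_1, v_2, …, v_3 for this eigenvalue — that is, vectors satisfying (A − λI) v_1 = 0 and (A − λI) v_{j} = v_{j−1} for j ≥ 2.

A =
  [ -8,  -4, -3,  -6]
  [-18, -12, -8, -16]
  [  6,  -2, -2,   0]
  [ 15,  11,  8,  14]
A Jordan chain for λ = -2 of length 3:
v_1 = (4, 12, -4, -10)ᵀ
v_2 = (-4, -10, -2, 11)ᵀ
v_3 = (0, 1, 0, 0)ᵀ

Let N = A − (-2)·I. We want v_3 with N^3 v_3 = 0 but N^2 v_3 ≠ 0; then v_{j-1} := N · v_j for j = 3, …, 2.

Pick v_3 = (0, 1, 0, 0)ᵀ.
Then v_2 = N · v_3 = (-4, -10, -2, 11)ᵀ.
Then v_1 = N · v_2 = (4, 12, -4, -10)ᵀ.

Sanity check: (A − (-2)·I) v_1 = (0, 0, 0, 0)ᵀ = 0. ✓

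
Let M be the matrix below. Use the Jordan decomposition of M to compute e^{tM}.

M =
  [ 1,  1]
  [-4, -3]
e^{tM} =
  [2*t*exp(-t) + exp(-t), t*exp(-t)]
  [-4*t*exp(-t), -2*t*exp(-t) + exp(-t)]

Strategy: write M = P · J · P⁻¹ where J is a Jordan canonical form, so e^{tM} = P · e^{tJ} · P⁻¹, and e^{tJ} can be computed block-by-block.

M has Jordan form
J =
  [-1,  1]
  [ 0, -1]
(up to reordering of blocks).

Per-block formulas:
  For a 2×2 Jordan block J_2(-1): exp(t · J_2(-1)) = e^(-1t)·(I + t·N), where N is the 2×2 nilpotent shift.

After assembling e^{tJ} and conjugating by P, we get:

e^{tM} =
  [2*t*exp(-t) + exp(-t), t*exp(-t)]
  [-4*t*exp(-t), -2*t*exp(-t) + exp(-t)]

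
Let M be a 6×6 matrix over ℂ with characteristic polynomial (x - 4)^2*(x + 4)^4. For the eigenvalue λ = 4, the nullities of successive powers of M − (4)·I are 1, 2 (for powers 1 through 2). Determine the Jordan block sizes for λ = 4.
Block sizes for λ = 4: [2]

From the dimensions of kernels of powers, the number of Jordan blocks of size at least j is d_j − d_{j−1} where d_j = dim ker(N^j) (with d_0 = 0). Computing the differences gives [1, 1].
The number of blocks of size exactly k is (#blocks of size ≥ k) − (#blocks of size ≥ k + 1), so the partition is: 1 block(s) of size 2.
In nonincreasing order the block sizes are [2].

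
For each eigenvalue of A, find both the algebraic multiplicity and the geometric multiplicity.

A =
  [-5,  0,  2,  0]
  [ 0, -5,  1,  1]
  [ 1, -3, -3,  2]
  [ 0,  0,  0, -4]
λ = -5: alg = 1, geom = 1; λ = -4: alg = 3, geom = 1

Step 1 — factor the characteristic polynomial to read off the algebraic multiplicities:
  χ_A(x) = (x + 4)^3*(x + 5)

Step 2 — compute geometric multiplicities via the rank-nullity identity g(λ) = n − rank(A − λI):
  rank(A − (-5)·I) = 3, so dim ker(A − (-5)·I) = n − 3 = 1
  rank(A − (-4)·I) = 3, so dim ker(A − (-4)·I) = n − 3 = 1

Summary:
  λ = -5: algebraic multiplicity = 1, geometric multiplicity = 1
  λ = -4: algebraic multiplicity = 3, geometric multiplicity = 1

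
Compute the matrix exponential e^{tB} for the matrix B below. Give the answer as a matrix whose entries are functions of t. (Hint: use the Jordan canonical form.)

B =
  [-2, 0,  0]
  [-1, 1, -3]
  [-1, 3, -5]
e^{tB} =
  [exp(-2*t), 0, 0]
  [-t*exp(-2*t), 3*t*exp(-2*t) + exp(-2*t), -3*t*exp(-2*t)]
  [-t*exp(-2*t), 3*t*exp(-2*t), -3*t*exp(-2*t) + exp(-2*t)]

Strategy: write B = P · J · P⁻¹ where J is a Jordan canonical form, so e^{tB} = P · e^{tJ} · P⁻¹, and e^{tJ} can be computed block-by-block.

B has Jordan form
J =
  [-2,  1,  0]
  [ 0, -2,  0]
  [ 0,  0, -2]
(up to reordering of blocks).

Per-block formulas:
  For a 1×1 block at λ = -2: exp(t · [-2]) = [e^(-2t)].
  For a 2×2 Jordan block J_2(-2): exp(t · J_2(-2)) = e^(-2t)·(I + t·N), where N is the 2×2 nilpotent shift.

After assembling e^{tJ} and conjugating by P, we get:

e^{tB} =
  [exp(-2*t), 0, 0]
  [-t*exp(-2*t), 3*t*exp(-2*t) + exp(-2*t), -3*t*exp(-2*t)]
  [-t*exp(-2*t), 3*t*exp(-2*t), -3*t*exp(-2*t) + exp(-2*t)]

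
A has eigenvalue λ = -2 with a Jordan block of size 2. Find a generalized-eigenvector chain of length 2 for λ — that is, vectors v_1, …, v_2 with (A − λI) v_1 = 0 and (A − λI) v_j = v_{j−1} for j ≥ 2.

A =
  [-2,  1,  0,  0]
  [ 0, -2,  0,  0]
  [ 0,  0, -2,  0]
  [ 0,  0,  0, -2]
A Jordan chain for λ = -2 of length 2:
v_1 = (1, 0, 0, 0)ᵀ
v_2 = (0, 1, 0, 0)ᵀ

Let N = A − (-2)·I. We want v_2 with N^2 v_2 = 0 but N^1 v_2 ≠ 0; then v_{j-1} := N · v_j for j = 2, …, 2.

Pick v_2 = (0, 1, 0, 0)ᵀ.
Then v_1 = N · v_2 = (1, 0, 0, 0)ᵀ.

Sanity check: (A − (-2)·I) v_1 = (0, 0, 0, 0)ᵀ = 0. ✓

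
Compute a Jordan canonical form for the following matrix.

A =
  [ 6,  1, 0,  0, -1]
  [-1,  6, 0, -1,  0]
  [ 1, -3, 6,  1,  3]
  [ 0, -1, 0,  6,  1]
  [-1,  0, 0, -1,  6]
J_2(6) ⊕ J_2(6) ⊕ J_1(6)

The characteristic polynomial is
  det(x·I − A) = x^5 - 30*x^4 + 360*x^3 - 2160*x^2 + 6480*x - 7776 = (x - 6)^5

Eigenvalues and multiplicities (the geometric multiplicity of λ is n − rank(A − λI), which equals the number of Jordan blocks for λ):
  λ = 6: algebraic multiplicity = 5, geometric multiplicity = 3

Determining the block sizes for each eigenvalue:
  λ = 6: with am = 5 and gm = 3, the partition is not yet determined (e.g. several partitions of 5 into 3 parts exist). Let N = A − (6)·I. Computing rank(N^1) = 2, rank(N^2) = 0; the number of blocks of size ≥ j is rank(N^{j−1}) − rank(N^j), giving [3, 2]. So we have 2 block(s) of size 2, 1 block(s) of size 1 → block sizes [2, 2, 1]

Assembling the blocks gives a Jordan form
J =
  [6, 1, 0, 0, 0]
  [0, 6, 0, 0, 0]
  [0, 0, 6, 1, 0]
  [0, 0, 0, 6, 0]
  [0, 0, 0, 0, 6]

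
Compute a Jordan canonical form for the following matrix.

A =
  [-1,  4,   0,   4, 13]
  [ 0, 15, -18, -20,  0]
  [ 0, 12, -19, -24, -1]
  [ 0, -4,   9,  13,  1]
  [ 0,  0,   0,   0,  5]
J_1(-1) ⊕ J_1(-1) ⊕ J_3(5)

The characteristic polynomial is
  det(x·I − A) = x^5 - 13*x^4 + 46*x^3 + 10*x^2 - 175*x - 125 = (x - 5)^3*(x + 1)^2

Eigenvalues and multiplicities (the geometric multiplicity of λ is n − rank(A − λI), which equals the number of Jordan blocks for λ):
  λ = -1: algebraic multiplicity = 2, geometric multiplicity = 2
  λ = 5: algebraic multiplicity = 3, geometric multiplicity = 1

Determining the block sizes for each eigenvalue:
  λ = -1: gm = am = 2, so every block has size 1 → block sizes [1, 1]
  λ = 5: one block (gm = 1), so the single block has size am = 3 → block sizes [3]

Assembling the blocks gives a Jordan form
J =
  [-1,  0, 0, 0, 0]
  [ 0, -1, 0, 0, 0]
  [ 0,  0, 5, 1, 0]
  [ 0,  0, 0, 5, 1]
  [ 0,  0, 0, 0, 5]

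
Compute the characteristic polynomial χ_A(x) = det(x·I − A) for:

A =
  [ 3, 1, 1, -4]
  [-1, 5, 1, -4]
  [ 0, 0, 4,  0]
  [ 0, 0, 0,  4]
x^4 - 16*x^3 + 96*x^2 - 256*x + 256

Expanding det(x·I − A) (e.g. by cofactor expansion or by noting that A is similar to its Jordan form J, which has the same characteristic polynomial as A) gives
  χ_A(x) = x^4 - 16*x^3 + 96*x^2 - 256*x + 256
which factors as (x - 4)^4. The eigenvalues (with algebraic multiplicities) are λ = 4 with multiplicity 4.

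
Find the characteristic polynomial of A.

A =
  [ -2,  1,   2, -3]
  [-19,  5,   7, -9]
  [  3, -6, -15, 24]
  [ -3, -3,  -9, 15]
x^4 - 3*x^3

Expanding det(x·I − A) (e.g. by cofactor expansion or by noting that A is similar to its Jordan form J, which has the same characteristic polynomial as A) gives
  χ_A(x) = x^4 - 3*x^3
which factors as x^3*(x - 3). The eigenvalues (with algebraic multiplicities) are λ = 0 with multiplicity 3, λ = 3 with multiplicity 1.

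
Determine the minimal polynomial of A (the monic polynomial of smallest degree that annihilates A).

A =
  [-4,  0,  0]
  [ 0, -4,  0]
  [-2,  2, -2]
x^2 + 6*x + 8

The characteristic polynomial is χ_A(x) = (x + 2)*(x + 4)^2, so the eigenvalues are known. The minimal polynomial is
  m_A(x) = Π_λ (x − λ)^{k_λ}
where k_λ is the size of the *largest* Jordan block for λ (equivalently, the smallest k with (A − λI)^k v = 0 for every generalised eigenvector v of λ).

  λ = -4: largest Jordan block has size 1, contributing (x + 4)
  λ = -2: largest Jordan block has size 1, contributing (x + 2)

So m_A(x) = (x + 2)*(x + 4) = x^2 + 6*x + 8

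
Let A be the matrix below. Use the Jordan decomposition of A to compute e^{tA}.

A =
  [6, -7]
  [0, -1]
e^{tA} =
  [exp(6*t), -exp(6*t) + exp(-t)]
  [0, exp(-t)]

Strategy: write A = P · J · P⁻¹ where J is a Jordan canonical form, so e^{tA} = P · e^{tJ} · P⁻¹, and e^{tJ} can be computed block-by-block.

A has Jordan form
J =
  [-1, 0]
  [ 0, 6]
(up to reordering of blocks).

Per-block formulas:
  For a 1×1 block at λ = 6: exp(t · [6]) = [e^(6t)].
  For a 1×1 block at λ = -1: exp(t · [-1]) = [e^(-1t)].

After assembling e^{tJ} and conjugating by P, we get:

e^{tA} =
  [exp(6*t), -exp(6*t) + exp(-t)]
  [0, exp(-t)]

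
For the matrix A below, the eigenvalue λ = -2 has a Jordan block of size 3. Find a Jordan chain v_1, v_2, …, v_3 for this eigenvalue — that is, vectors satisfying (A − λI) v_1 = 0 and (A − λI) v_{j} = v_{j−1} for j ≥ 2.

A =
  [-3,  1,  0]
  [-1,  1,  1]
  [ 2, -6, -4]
A Jordan chain for λ = -2 of length 3:
v_1 = (2, 2, -4)ᵀ
v_2 = (1, 3, -6)ᵀ
v_3 = (0, 1, 0)ᵀ

Let N = A − (-2)·I. We want v_3 with N^3 v_3 = 0 but N^2 v_3 ≠ 0; then v_{j-1} := N · v_j for j = 3, …, 2.

Pick v_3 = (0, 1, 0)ᵀ.
Then v_2 = N · v_3 = (1, 3, -6)ᵀ.
Then v_1 = N · v_2 = (2, 2, -4)ᵀ.

Sanity check: (A − (-2)·I) v_1 = (0, 0, 0)ᵀ = 0. ✓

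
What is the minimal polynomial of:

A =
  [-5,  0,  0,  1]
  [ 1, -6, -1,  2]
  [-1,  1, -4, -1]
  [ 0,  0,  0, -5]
x^2 + 10*x + 25

The characteristic polynomial is χ_A(x) = (x + 5)^4, so the eigenvalues are known. The minimal polynomial is
  m_A(x) = Π_λ (x − λ)^{k_λ}
where k_λ is the size of the *largest* Jordan block for λ (equivalently, the smallest k with (A − λI)^k v = 0 for every generalised eigenvector v of λ).

  λ = -5: largest Jordan block has size 2, contributing (x + 5)^2

So m_A(x) = (x + 5)^2 = x^2 + 10*x + 25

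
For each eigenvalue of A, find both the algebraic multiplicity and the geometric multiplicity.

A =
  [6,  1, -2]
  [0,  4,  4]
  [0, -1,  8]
λ = 6: alg = 3, geom = 2

Step 1 — factor the characteristic polynomial to read off the algebraic multiplicities:
  χ_A(x) = (x - 6)^3

Step 2 — compute geometric multiplicities via the rank-nullity identity g(λ) = n − rank(A − λI):
  rank(A − (6)·I) = 1, so dim ker(A − (6)·I) = n − 1 = 2

Summary:
  λ = 6: algebraic multiplicity = 3, geometric multiplicity = 2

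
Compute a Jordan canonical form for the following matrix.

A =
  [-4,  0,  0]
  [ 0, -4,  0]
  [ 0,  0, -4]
J_1(-4) ⊕ J_1(-4) ⊕ J_1(-4)

The characteristic polynomial is
  det(x·I − A) = x^3 + 12*x^2 + 48*x + 64 = (x + 4)^3

Eigenvalues and multiplicities (the geometric multiplicity of λ is n − rank(A − λI), which equals the number of Jordan blocks for λ):
  λ = -4: algebraic multiplicity = 3, geometric multiplicity = 3

Determining the block sizes for each eigenvalue:
  λ = -4: gm = am = 3, so every block has size 1 → block sizes [1, 1, 1]

Assembling the blocks gives a Jordan form
J =
  [-4,  0,  0]
  [ 0, -4,  0]
  [ 0,  0, -4]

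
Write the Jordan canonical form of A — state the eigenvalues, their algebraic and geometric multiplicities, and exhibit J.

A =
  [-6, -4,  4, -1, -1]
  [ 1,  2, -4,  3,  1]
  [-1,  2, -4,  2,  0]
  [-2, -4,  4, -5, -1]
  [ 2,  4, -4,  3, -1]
J_1(-4) ⊕ J_1(-4) ⊕ J_3(-2)

The characteristic polynomial is
  det(x·I − A) = x^5 + 14*x^4 + 76*x^3 + 200*x^2 + 256*x + 128 = (x + 2)^3*(x + 4)^2

Eigenvalues and multiplicities (the geometric multiplicity of λ is n − rank(A − λI), which equals the number of Jordan blocks for λ):
  λ = -4: algebraic multiplicity = 2, geometric multiplicity = 2
  λ = -2: algebraic multiplicity = 3, geometric multiplicity = 1

Determining the block sizes for each eigenvalue:
  λ = -4: gm = am = 2, so every block has size 1 → block sizes [1, 1]
  λ = -2: one block (gm = 1), so the single block has size am = 3 → block sizes [3]

Assembling the blocks gives a Jordan form
J =
  [-4,  0,  0,  0,  0]
  [ 0, -4,  0,  0,  0]
  [ 0,  0, -2,  1,  0]
  [ 0,  0,  0, -2,  1]
  [ 0,  0,  0,  0, -2]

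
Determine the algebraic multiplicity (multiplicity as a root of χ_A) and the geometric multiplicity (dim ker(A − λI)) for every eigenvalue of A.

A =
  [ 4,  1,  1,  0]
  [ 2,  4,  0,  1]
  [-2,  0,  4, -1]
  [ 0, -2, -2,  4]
λ = 4: alg = 4, geom = 2

Step 1 — factor the characteristic polynomial to read off the algebraic multiplicities:
  χ_A(x) = (x - 4)^4

Step 2 — compute geometric multiplicities via the rank-nullity identity g(λ) = n − rank(A − λI):
  rank(A − (4)·I) = 2, so dim ker(A − (4)·I) = n − 2 = 2

Summary:
  λ = 4: algebraic multiplicity = 4, geometric multiplicity = 2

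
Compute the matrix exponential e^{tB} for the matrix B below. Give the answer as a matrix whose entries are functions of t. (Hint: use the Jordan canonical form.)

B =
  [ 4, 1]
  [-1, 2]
e^{tB} =
  [t*exp(3*t) + exp(3*t), t*exp(3*t)]
  [-t*exp(3*t), -t*exp(3*t) + exp(3*t)]

Strategy: write B = P · J · P⁻¹ where J is a Jordan canonical form, so e^{tB} = P · e^{tJ} · P⁻¹, and e^{tJ} can be computed block-by-block.

B has Jordan form
J =
  [3, 1]
  [0, 3]
(up to reordering of blocks).

Per-block formulas:
  For a 2×2 Jordan block J_2(3): exp(t · J_2(3)) = e^(3t)·(I + t·N), where N is the 2×2 nilpotent shift.

After assembling e^{tJ} and conjugating by P, we get:

e^{tB} =
  [t*exp(3*t) + exp(3*t), t*exp(3*t)]
  [-t*exp(3*t), -t*exp(3*t) + exp(3*t)]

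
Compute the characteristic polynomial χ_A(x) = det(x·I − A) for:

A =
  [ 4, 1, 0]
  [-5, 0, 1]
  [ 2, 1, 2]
x^3 - 6*x^2 + 12*x - 8

Expanding det(x·I − A) (e.g. by cofactor expansion or by noting that A is similar to its Jordan form J, which has the same characteristic polynomial as A) gives
  χ_A(x) = x^3 - 6*x^2 + 12*x - 8
which factors as (x - 2)^3. The eigenvalues (with algebraic multiplicities) are λ = 2 with multiplicity 3.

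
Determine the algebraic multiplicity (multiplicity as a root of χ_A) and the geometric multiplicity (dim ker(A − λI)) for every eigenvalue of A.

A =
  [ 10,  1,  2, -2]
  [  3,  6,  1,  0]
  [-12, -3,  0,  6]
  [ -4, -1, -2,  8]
λ = 6: alg = 4, geom = 2

Step 1 — factor the characteristic polynomial to read off the algebraic multiplicities:
  χ_A(x) = (x - 6)^4

Step 2 — compute geometric multiplicities via the rank-nullity identity g(λ) = n − rank(A − λI):
  rank(A − (6)·I) = 2, so dim ker(A − (6)·I) = n − 2 = 2

Summary:
  λ = 6: algebraic multiplicity = 4, geometric multiplicity = 2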